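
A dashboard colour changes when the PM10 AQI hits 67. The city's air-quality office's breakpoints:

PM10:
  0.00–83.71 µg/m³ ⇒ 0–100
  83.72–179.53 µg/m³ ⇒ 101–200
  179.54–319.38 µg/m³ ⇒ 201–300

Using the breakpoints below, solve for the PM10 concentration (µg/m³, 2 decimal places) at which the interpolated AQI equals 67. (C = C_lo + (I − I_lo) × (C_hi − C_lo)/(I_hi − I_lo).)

56.09

AQI 67 lies in the 0–100 band, which corresponds to 0.00–83.71 µg/m³.
C = 0.00 + (67−0)×(83.71−0.00)/(100−0) = 0.00 + 67×83.71/100 ≈ 56.0857 µg/m³ → 56.09 µg/m³ to 2 dp.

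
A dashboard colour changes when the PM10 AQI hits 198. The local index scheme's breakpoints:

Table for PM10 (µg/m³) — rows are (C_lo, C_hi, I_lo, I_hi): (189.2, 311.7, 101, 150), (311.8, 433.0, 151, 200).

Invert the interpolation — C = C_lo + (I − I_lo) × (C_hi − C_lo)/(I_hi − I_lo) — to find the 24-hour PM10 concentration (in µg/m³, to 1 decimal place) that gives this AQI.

428.1

AQI 198 lies in the 151–200 band, which corresponds to 311.8–433.0 µg/m³.
C = 311.8 + (198−151)×(433.0−311.8)/(200−151) = 311.8 + 47×121.2/49 ≈ 428.053 µg/m³ → 428.1 µg/m³ to 1 dp.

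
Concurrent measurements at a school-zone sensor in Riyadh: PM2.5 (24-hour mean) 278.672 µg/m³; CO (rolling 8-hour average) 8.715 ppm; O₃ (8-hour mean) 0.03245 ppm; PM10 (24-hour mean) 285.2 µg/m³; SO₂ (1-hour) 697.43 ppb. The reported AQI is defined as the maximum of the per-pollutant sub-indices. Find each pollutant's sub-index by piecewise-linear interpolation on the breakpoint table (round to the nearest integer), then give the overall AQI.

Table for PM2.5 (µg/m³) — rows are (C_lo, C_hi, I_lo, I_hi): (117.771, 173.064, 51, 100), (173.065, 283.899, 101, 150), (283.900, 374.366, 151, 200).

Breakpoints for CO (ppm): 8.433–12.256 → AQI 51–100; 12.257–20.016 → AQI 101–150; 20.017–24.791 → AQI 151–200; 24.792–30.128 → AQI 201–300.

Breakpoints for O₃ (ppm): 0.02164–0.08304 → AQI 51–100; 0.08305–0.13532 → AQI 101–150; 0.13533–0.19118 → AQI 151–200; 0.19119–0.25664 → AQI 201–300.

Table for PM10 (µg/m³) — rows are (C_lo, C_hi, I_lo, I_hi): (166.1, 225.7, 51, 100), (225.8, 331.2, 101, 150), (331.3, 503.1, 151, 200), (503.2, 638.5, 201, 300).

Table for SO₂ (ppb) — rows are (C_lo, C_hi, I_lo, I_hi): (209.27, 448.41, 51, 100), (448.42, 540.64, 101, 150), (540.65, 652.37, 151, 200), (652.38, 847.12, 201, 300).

224

PM2.5: 278.672 ∈ [173.065, 283.899] ↔ index [101, 150].
101 + (278.672−173.065)·(150−101)/(283.899−173.065) = 101 + 105.607·49/110.834 ≈ 147.69, so AQI = 148.
CO: 8.715 lies in 8.433–12.256, so I_lo=51, I_hi=100, C_lo=8.433, C_hi=12.256.
(100−51)/(12.256−8.433) × (8.715−8.433) + 51 = 49/3.823 × 0.282 + 51 ≈ 54.61 → 55.
O₃: row 0.02164–0.08304 (AQI 51–100). (100−51)·(0.03245−0.02164)/(0.08304−0.02164) + 51 = 49·0.01081/0.06140 + 51 ≈ 59.63 → 60.
PM10 285.2: bracket 225.8–331.2 → index 101–150; slope 49/105.4, offset 59.4.
AQI = 101 + 49/105.4·59.4 ≈ 128.61 ⇒ 129.
SO₂: 697.43 ∈ [652.38, 847.12] ↔ index [201, 300].
201 + (697.43−652.38)·(300−201)/(847.12−652.38) = 201 + 45.05·99/194.74 ≈ 223.90, so AQI = 224.
Sub-indices: PM2.5→148, CO→55, O₃→60, PM10→129, SO₂→224. Overall AQI = max = 224; dominant pollutant is SO₂.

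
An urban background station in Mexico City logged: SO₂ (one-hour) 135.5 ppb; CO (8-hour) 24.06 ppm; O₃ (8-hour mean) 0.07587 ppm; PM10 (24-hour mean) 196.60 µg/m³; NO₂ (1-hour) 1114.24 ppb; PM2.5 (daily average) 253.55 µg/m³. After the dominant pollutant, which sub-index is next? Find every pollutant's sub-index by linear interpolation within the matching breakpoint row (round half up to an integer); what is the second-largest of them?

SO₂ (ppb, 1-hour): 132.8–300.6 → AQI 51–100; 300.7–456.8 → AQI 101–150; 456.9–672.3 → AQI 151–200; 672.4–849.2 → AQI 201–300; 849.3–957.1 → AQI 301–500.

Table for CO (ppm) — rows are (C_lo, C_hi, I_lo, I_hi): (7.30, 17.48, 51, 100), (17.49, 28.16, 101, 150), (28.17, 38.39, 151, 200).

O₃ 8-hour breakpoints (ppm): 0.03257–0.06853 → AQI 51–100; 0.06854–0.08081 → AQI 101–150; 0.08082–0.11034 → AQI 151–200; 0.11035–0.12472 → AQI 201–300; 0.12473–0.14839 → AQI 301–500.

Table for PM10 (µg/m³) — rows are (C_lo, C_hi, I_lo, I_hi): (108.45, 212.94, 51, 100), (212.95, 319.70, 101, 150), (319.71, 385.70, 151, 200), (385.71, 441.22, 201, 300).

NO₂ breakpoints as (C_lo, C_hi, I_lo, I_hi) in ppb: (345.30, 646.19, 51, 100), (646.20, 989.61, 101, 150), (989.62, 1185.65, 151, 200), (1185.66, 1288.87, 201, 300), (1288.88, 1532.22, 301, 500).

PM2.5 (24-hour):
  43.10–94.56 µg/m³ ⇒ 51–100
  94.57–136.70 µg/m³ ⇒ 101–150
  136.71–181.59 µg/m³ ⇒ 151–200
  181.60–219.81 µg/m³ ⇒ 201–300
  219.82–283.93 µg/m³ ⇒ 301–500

182

SO₂: 135.5 ∈ [132.8, 300.6] ↔ index [51, 100].
51 + (135.5−132.8)·(100−51)/(300.6−132.8) = 51 + 2.7·49/167.8 ≈ 51.79, so AQI = 52.
CO: 24.06 ∈ [17.49, 28.16] ↔ index [101, 150].
101 + (24.06−17.49)·(150−101)/(28.16−17.49) = 101 + 6.57·49/10.67 ≈ 131.17, so AQI = 131.
O₃: 0.07587 ∈ [0.06854, 0.08081] ↔ index [101, 150].
101 + (0.07587−0.06854)·(150−101)/(0.08081−0.06854) = 101 + 0.00733·49/0.01227 ≈ 130.27, so AQI = 130.
PM10: 196.60 lies in 108.45–212.94, so I_lo=51, I_hi=100, C_lo=108.45, C_hi=212.94.
(100−51)/(212.94−108.45) × (196.60−108.45) + 51 = 49/104.49 × 88.15 + 51 ≈ 92.34 → 92.
NO₂ 1114.24: bracket 989.62–1185.65 → index 151–200; slope 49/196.03, offset 124.62.
AQI = 151 + 49/196.03·124.62 ≈ 182.15 ⇒ 182.
PM2.5 253.55: bracket 219.82–283.93 → index 301–500; slope 199/64.11, offset 33.73.
AQI = 301 + 199/64.11·33.73 ≈ 405.70 ⇒ 406.
Sub-indices: SO₂→52, CO→131, O₃→130, PM10→92, NO₂→182, PM2.5→406. Ranked high→low: 406, 182, 131, 130, 92, 52. Second-highest sub-index = 182.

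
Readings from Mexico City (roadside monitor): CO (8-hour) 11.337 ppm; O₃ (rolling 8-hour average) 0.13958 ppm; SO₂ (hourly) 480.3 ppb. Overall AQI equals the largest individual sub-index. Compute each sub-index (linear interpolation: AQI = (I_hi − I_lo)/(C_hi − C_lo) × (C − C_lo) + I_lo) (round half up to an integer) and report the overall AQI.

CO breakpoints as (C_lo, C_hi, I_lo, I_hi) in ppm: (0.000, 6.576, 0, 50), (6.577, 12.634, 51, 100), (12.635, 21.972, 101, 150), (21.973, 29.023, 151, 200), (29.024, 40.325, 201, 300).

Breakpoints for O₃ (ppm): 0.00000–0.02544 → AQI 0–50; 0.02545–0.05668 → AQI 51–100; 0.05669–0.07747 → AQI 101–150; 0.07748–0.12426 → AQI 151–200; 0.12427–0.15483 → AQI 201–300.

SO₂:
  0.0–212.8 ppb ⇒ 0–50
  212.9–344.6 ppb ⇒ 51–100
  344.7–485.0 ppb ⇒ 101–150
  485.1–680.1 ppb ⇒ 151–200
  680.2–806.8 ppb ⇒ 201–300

251

CO: 11.337 ∈ [6.577, 12.634] ↔ index [51, 100].
51 + (11.337−6.577)·(100−51)/(12.634−6.577) = 51 + 4.760·49/6.057 ≈ 89.51, so AQI = 90.
O₃: 0.13958 lies in 0.12427–0.15483, so I_lo=201, I_hi=300, C_lo=0.12427, C_hi=0.15483.
(300−201)/(0.15483−0.12427) × (0.13958−0.12427) + 201 = 99/0.03056 × 0.01531 + 201 ≈ 250.60 → 251.
SO₂: row 344.7–485.0 (AQI 101–150). (150−101)·(480.3−344.7)/(485.0−344.7) + 101 = 49·135.6/140.3 + 101 ≈ 148.36 → 148.
Sub-indices: CO→90, O₃→251, SO₂→148. Overall AQI = max = 251; dominant pollutant is O₃.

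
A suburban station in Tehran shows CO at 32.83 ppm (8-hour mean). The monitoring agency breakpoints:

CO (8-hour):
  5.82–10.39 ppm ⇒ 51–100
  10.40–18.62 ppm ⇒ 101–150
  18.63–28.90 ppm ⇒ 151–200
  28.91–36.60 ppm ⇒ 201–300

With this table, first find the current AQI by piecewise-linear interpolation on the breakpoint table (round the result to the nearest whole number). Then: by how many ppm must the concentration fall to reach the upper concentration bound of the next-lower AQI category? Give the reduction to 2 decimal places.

3.93

CO: row 28.91–36.60 (AQI 201–300). (300−201)·(32.83−28.91)/(36.60−28.91) + 201 = 99·3.92/7.69 + 201 ≈ 251.47 → 251.
Current AQI 251 is in the Very Unhealthy range (201–300). The next-lower category tops out at AQI 200, whose upper concentration bound is 28.90 ppm.
Reduction needed = 32.83 − 28.90 = 3.93 ppm.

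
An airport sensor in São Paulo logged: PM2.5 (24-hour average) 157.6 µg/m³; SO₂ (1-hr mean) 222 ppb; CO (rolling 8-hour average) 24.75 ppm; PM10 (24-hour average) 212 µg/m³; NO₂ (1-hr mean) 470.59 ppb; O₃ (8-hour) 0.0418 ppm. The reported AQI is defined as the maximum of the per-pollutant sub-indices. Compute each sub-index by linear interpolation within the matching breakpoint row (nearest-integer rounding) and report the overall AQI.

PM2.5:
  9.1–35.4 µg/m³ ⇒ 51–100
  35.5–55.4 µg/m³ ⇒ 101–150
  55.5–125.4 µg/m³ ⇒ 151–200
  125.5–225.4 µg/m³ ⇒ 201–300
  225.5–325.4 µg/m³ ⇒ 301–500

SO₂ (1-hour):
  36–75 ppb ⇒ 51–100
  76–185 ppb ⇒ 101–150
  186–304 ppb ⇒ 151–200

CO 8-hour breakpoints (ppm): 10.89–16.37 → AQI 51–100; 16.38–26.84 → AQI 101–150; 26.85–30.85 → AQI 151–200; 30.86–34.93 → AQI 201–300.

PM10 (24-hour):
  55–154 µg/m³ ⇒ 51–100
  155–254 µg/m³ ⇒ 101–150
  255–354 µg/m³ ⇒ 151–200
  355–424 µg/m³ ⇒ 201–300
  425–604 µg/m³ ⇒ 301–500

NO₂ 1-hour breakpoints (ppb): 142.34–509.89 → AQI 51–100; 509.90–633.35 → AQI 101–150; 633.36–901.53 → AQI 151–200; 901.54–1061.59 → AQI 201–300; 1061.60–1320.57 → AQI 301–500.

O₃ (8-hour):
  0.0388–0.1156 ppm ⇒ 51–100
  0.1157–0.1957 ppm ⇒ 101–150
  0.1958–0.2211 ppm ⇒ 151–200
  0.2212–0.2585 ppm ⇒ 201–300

233

PM2.5: 157.6 lies in 125.5–225.4, so I_lo=201, I_hi=300, C_lo=125.5, C_hi=225.4.
(300−201)/(225.4−125.5) × (157.6−125.5) + 201 = 99/99.9 × 32.1 + 201 ≈ 232.81 → 233.
SO₂: 222 lies in 186–304, so I_lo=151, I_hi=200, C_lo=186, C_hi=304.
(200−151)/(304−186) × (222−186) + 151 = 49/118 × 36 + 151 ≈ 165.95 → 166.
CO 24.75: bracket 16.38–26.84 → index 101–150; slope 49/10.46, offset 8.37.
AQI = 101 + 49/10.46·8.37 ≈ 140.21 ⇒ 140.
PM10: 212 lies in 155–254, so I_lo=101, I_hi=150, C_lo=155, C_hi=254.
(150−101)/(254−155) × (212−155) + 101 = 49/99 × 57 + 101 ≈ 129.21 → 129.
NO₂: row 142.34–509.89 (AQI 51–100). (100−51)·(470.59−142.34)/(509.89−142.34) + 51 = 49·328.25/367.55 + 51 ≈ 94.76 → 95.
O₃: 0.0418 ∈ [0.0388, 0.1156] ↔ index [51, 100].
51 + (0.0418−0.0388)·(100−51)/(0.1156−0.0388) = 51 + 0.0030·49/0.0768 ≈ 52.91, so AQI = 53.
Sub-indices: PM2.5→233, SO₂→166, CO→140, PM10→129, NO₂→95, O₃→53. Overall AQI = max = 233; dominant pollutant is PM2.5.
AQI 233: Very Unhealthy.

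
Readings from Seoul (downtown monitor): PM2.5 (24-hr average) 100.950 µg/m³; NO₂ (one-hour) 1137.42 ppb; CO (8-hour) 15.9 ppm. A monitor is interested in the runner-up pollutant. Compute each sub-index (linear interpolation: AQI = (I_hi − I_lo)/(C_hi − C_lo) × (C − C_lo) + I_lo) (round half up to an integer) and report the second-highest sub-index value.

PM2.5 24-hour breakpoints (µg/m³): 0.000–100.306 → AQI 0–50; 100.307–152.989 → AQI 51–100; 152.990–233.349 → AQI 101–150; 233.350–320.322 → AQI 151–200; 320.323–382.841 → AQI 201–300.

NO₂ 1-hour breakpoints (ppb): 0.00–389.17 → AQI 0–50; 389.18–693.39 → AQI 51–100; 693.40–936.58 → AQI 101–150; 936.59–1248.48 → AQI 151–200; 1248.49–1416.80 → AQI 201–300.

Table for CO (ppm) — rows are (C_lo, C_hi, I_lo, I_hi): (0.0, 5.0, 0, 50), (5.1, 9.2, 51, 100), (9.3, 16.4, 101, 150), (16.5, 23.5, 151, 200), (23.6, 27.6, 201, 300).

PM2.5: 100.950 lies in 100.307–152.989, so I_lo=51, I_hi=100, C_lo=100.307, C_hi=152.989.
(100−51)/(152.989−100.307) × (100.950−100.307) + 51 = 49/52.682 × 0.643 + 51 ≈ 51.60 → 52.
NO₂ 1137.42: bracket 936.59–1248.48 → index 151–200; slope 49/311.89, offset 200.83.
AQI = 151 + 49/311.89·200.83 ≈ 182.55 ⇒ 183.
CO: 15.9 ∈ [9.3, 16.4] ↔ index [101, 150].
101 + (15.9−9.3)·(150−101)/(16.4−9.3) = 101 + 6.6·49/7.1 ≈ 146.55, so AQI = 147.
Sub-indices: PM2.5→52, NO₂→183, CO→147. Ranked high→low: 183, 147, 52. Second-highest sub-index = 147.

147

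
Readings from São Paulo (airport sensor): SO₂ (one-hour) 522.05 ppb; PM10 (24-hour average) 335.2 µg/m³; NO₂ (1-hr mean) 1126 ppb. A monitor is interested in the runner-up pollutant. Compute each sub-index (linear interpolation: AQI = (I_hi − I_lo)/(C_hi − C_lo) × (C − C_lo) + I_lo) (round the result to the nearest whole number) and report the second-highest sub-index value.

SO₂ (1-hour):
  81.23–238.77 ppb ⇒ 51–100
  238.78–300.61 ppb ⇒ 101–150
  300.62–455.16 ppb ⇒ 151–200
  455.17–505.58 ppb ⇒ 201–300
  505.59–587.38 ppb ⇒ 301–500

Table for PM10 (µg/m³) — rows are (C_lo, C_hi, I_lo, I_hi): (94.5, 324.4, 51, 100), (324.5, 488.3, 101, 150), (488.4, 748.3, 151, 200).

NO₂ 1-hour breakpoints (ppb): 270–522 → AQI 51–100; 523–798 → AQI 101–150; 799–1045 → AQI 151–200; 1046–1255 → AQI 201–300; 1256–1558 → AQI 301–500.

SO₂: 522.05 lies in 505.59–587.38, so I_lo=301, I_hi=500, C_lo=505.59, C_hi=587.38.
(500−301)/(587.38−505.59) × (522.05−505.59) + 301 = 199/81.79 × 16.46 + 301 ≈ 341.05 → 341.
PM10 335.2: bracket 324.5–488.3 → index 101–150; slope 49/163.8, offset 10.7.
AQI = 101 + 49/163.8·10.7 ≈ 104.20 ⇒ 104.
NO₂ 1126: bracket 1046–1255 → index 201–300; slope 99/209, offset 80.
AQI = 201 + 99/209·80 ≈ 238.89 ⇒ 239.
Sub-indices: SO₂→341, PM10→104, NO₂→239. Ranked high→low: 341, 239, 104. Second-highest sub-index = 239.

239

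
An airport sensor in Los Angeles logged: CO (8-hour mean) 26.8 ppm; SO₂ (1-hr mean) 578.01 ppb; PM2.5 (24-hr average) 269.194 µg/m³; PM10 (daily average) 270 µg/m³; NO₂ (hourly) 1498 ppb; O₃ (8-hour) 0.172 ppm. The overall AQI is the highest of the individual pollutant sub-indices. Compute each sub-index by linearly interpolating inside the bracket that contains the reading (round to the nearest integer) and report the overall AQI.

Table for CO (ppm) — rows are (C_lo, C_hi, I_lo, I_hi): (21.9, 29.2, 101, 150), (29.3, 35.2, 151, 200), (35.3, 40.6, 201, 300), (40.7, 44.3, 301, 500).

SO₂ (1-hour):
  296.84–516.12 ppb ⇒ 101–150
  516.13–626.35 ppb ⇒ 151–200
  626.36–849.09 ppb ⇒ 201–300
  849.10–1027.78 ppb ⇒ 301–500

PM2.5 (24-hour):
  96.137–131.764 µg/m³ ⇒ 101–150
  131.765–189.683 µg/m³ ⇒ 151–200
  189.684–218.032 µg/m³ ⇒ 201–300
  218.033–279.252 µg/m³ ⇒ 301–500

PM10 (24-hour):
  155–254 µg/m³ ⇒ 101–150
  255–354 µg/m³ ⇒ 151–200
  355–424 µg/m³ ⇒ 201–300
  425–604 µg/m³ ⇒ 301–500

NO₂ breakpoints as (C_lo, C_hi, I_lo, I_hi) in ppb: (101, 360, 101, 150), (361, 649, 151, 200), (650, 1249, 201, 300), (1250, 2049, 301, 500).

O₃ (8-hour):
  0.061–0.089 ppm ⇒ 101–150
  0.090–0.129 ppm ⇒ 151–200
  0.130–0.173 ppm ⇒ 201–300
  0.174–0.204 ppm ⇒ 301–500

CO: row 21.9–29.2 (AQI 101–150). (150−101)·(26.8−21.9)/(29.2−21.9) + 101 = 49·4.9/7.3 + 101 ≈ 133.89 → 134.
SO₂: 578.01 ∈ [516.13, 626.35] ↔ index [151, 200].
151 + (578.01−516.13)·(200−151)/(626.35−516.13) = 151 + 61.88·49/110.22 ≈ 178.51, so AQI = 179.
PM2.5: row 218.033–279.252 (AQI 301–500). (500−301)·(269.194−218.033)/(279.252−218.033) + 301 = 199·51.161/61.219 + 301 ≈ 467.31 → 467.
PM10: 270 lies in 255–354, so I_lo=151, I_hi=200, C_lo=255, C_hi=354.
(200−151)/(354−255) × (270−255) + 151 = 49/99 × 15 + 151 ≈ 158.42 → 158.
NO₂ 1498: bracket 1250–2049 → index 301–500; slope 199/799, offset 248.
AQI = 301 + 199/799·248 ≈ 362.77 ⇒ 363.
O₃: 0.172 ∈ [0.130, 0.173] ↔ index [201, 300].
201 + (0.172−0.130)·(300−201)/(0.173−0.130) = 201 + 0.042·99/0.043 ≈ 297.70, so AQI = 298.
Sub-indices: CO→134, SO₂→179, PM2.5→467, PM10→158, NO₂→363, O₃→298. Overall AQI = max = 467; dominant pollutant is PM2.5.

467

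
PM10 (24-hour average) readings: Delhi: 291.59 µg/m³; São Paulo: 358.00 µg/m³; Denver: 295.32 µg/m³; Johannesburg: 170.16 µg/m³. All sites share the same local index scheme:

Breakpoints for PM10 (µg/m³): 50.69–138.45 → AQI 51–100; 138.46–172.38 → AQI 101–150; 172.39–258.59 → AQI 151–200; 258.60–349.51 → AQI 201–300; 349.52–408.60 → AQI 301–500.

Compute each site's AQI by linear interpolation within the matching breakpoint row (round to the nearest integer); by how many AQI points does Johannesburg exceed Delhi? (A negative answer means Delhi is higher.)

Delhi: 291.59 lies in 258.60–349.51, so I_lo=201, I_hi=300, C_lo=258.60, C_hi=349.51.
(300−201)/(349.51−258.60) × (291.59−258.60) + 201 = 99/90.91 × 32.99 + 201 ≈ 236.93 → 237.
São Paulo 358.00: bracket 349.52–408.60 → index 301–500; slope 199/59.08, offset 8.48.
AQI = 301 + 199/59.08·8.48 ≈ 329.56 ⇒ 330.
Denver 295.32: bracket 258.60–349.51 → index 201–300; slope 99/90.91, offset 36.72.
AQI = 201 + 99/90.91·36.72 ≈ 240.99 ⇒ 241.
Johannesburg 170.16: bracket 138.46–172.38 → index 101–150; slope 49/33.92, offset 31.70.
AQI = 101 + 49/33.92·31.70 ≈ 146.79 ⇒ 147.
AQIs: Delhi=237, São Paulo=330, Denver=241, Johannesburg=147. Johannesburg (147) − Delhi (237) = -90.

-90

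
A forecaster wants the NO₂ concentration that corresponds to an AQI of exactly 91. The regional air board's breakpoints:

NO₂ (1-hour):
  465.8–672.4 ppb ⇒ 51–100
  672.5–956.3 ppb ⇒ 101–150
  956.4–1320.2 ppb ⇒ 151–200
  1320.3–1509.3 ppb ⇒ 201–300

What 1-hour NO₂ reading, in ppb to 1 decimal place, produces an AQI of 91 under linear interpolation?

AQI 91 lies in the 51–100 band, which corresponds to 465.8–672.4 ppb.
C = 465.8 + (91−51)×(672.4−465.8)/(100−51) = 465.8 + 40×206.6/49 ≈ 634.453 ppb → 634.5 ppb to 1 dp.

634.5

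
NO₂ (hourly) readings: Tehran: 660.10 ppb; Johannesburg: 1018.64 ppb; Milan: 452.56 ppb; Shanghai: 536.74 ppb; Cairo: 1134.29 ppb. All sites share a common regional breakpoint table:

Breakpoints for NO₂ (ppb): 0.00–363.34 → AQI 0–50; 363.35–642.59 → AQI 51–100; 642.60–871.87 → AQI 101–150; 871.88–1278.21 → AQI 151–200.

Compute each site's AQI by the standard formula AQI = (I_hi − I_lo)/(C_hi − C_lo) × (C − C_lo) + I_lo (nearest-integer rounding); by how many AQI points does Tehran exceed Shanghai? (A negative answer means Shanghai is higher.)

24

Tehran 660.10: bracket 642.60–871.87 → index 101–150; slope 49/229.27, offset 17.50.
AQI = 101 + 49/229.27·17.50 ≈ 104.74 ⇒ 105.
Johannesburg: 1018.64 ∈ [871.88, 1278.21] ↔ index [151, 200].
151 + (1018.64−871.88)·(200−151)/(1278.21−871.88) = 151 + 146.76·49/406.33 ≈ 168.70, so AQI = 169.
Milan: 452.56 lies in 363.35–642.59, so I_lo=51, I_hi=100, C_lo=363.35, C_hi=642.59.
(100−51)/(642.59−363.35) × (452.56−363.35) + 51 = 49/279.24 × 89.21 + 51 ≈ 66.65 → 67.
Shanghai: 536.74 lies in 363.35–642.59, so I_lo=51, I_hi=100, C_lo=363.35, C_hi=642.59.
(100−51)/(642.59−363.35) × (536.74−363.35) + 51 = 49/279.24 × 173.39 + 51 ≈ 81.43 → 81.
Cairo 1134.29: bracket 871.88–1278.21 → index 151–200; slope 49/406.33, offset 262.41.
AQI = 151 + 49/406.33·262.41 ≈ 182.64 ⇒ 183.
AQIs: Tehran=105, Johannesburg=169, Milan=67, Shanghai=81, Cairo=183. Tehran (105) − Shanghai (81) = 24.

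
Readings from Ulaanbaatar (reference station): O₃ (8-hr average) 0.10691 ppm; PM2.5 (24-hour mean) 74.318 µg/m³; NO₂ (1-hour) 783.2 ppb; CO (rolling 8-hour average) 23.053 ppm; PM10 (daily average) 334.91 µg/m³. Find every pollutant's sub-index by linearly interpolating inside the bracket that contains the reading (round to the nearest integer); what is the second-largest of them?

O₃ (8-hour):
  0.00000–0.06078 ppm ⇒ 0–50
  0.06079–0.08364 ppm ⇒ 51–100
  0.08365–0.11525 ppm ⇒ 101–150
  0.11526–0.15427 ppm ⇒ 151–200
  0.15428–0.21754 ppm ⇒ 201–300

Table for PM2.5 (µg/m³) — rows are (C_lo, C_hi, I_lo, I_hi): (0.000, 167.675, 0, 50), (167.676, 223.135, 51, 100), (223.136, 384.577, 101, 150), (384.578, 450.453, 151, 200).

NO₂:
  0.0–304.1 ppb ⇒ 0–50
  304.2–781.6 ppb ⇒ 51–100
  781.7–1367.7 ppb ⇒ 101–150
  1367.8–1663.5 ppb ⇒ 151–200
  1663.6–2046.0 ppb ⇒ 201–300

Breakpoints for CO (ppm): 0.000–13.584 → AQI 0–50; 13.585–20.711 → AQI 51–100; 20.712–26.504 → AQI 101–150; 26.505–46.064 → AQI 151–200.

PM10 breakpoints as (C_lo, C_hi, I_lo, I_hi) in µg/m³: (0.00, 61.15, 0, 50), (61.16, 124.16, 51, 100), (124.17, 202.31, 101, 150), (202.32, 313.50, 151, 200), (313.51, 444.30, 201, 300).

137

O₃: row 0.08365–0.11525 (AQI 101–150). (150−101)·(0.10691−0.08365)/(0.11525−0.08365) + 101 = 49·0.02326/0.03160 + 101 ≈ 137.07 → 137.
PM2.5: row 0.000–167.675 (AQI 0–50). (50−0)·(74.318−0.000)/(167.675−0.000) + 0 = 50·74.318/167.675 + 0 ≈ 22.16 → 22.
NO₂: 783.2 ∈ [781.7, 1367.7] ↔ index [101, 150].
101 + (783.2−781.7)·(150−101)/(1367.7−781.7) = 101 + 1.5·49/586.0 ≈ 101.13, so AQI = 101.
CO 23.053: bracket 20.712–26.504 → index 101–150; slope 49/5.792, offset 2.341.
AQI = 101 + 49/5.792·2.341 ≈ 120.80 ⇒ 121.
PM10: 334.91 lies in 313.51–444.30, so I_lo=201, I_hi=300, C_lo=313.51, C_hi=444.30.
(300−201)/(444.30−313.51) × (334.91−313.51) + 201 = 99/130.79 × 21.40 + 201 ≈ 217.20 → 217.
Sub-indices: O₃→137, PM2.5→22, NO₂→101, CO→121, PM10→217. Ranked high→low: 217, 137, 121, 101, 22. Second-highest sub-index = 137.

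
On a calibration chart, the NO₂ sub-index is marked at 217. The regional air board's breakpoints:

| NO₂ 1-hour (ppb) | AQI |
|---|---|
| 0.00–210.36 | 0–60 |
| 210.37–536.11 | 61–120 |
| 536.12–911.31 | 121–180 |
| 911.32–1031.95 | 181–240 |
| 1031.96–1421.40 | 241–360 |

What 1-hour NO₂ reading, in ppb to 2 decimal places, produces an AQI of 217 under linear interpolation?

AQI 217 lies in the 181–240 band, which corresponds to 911.32–1031.95 ppb.
C = 911.32 + (217−181)×(1031.95−911.32)/(240−181) = 911.32 + 36×120.63/59 ≈ 984.9247 ppb → 984.92 ppb to 2 dp.

984.92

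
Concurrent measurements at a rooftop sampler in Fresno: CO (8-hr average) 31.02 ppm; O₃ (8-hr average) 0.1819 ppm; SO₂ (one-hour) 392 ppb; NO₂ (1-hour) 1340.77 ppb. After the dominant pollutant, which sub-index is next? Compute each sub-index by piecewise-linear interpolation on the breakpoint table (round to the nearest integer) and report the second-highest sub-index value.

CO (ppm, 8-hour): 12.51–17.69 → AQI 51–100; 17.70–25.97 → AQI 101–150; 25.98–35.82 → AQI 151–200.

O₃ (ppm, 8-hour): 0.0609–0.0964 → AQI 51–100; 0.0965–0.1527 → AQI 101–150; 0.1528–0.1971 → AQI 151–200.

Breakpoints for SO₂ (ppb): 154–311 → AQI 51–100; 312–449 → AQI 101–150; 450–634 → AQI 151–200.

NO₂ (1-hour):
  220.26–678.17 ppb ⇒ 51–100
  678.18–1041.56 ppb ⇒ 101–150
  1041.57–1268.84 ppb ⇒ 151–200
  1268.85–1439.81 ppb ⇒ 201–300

CO: 31.02 lies in 25.98–35.82, so I_lo=151, I_hi=200, C_lo=25.98, C_hi=35.82.
(200−151)/(35.82−25.98) × (31.02−25.98) + 151 = 49/9.84 × 5.04 + 151 ≈ 176.10 → 176.
O₃: 0.1819 lies in 0.1528–0.1971, so I_lo=151, I_hi=200, C_lo=0.1528, C_hi=0.1971.
(200−151)/(0.1971−0.1528) × (0.1819−0.1528) + 151 = 49/0.0443 × 0.0291 + 151 ≈ 183.19 → 183.
SO₂: row 312–449 (AQI 101–150). (150−101)·(392−312)/(449−312) + 101 = 49·80/137 + 101 ≈ 129.61 → 130.
NO₂: 1340.77 lies in 1268.85–1439.81, so I_lo=201, I_hi=300, C_lo=1268.85, C_hi=1439.81.
(300−201)/(1439.81−1268.85) × (1340.77−1268.85) + 201 = 99/170.96 × 71.92 + 201 ≈ 242.65 → 243.
Sub-indices: CO→176, O₃→183, SO₂→130, NO₂→243. Ranked high→low: 243, 183, 176, 130. Second-highest sub-index = 183.

183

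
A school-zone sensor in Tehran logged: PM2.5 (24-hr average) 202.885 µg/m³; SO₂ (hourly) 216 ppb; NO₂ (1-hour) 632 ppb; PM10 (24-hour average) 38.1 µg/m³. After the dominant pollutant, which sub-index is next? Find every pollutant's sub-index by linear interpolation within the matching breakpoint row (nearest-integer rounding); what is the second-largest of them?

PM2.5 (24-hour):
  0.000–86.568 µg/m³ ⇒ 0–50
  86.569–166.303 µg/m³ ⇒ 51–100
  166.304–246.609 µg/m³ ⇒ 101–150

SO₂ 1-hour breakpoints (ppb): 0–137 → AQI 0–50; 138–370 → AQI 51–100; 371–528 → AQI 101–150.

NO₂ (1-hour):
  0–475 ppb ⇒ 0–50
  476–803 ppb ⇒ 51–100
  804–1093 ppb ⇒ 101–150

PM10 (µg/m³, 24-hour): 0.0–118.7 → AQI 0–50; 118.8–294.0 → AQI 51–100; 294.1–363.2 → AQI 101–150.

PM2.5: 202.885 ∈ [166.304, 246.609] ↔ index [101, 150].
101 + (202.885−166.304)·(150−101)/(246.609−166.304) = 101 + 36.581·49/80.305 ≈ 123.32, so AQI = 123.
SO₂: 216 lies in 138–370, so I_lo=51, I_hi=100, C_lo=138, C_hi=370.
(100−51)/(370−138) × (216−138) + 51 = 49/232 × 78 + 51 ≈ 67.47 → 67.
NO₂ 632: bracket 476–803 → index 51–100; slope 49/327, offset 156.
AQI = 51 + 49/327·156 ≈ 74.38 ⇒ 74.
PM10: 38.1 lies in 0.0–118.7, so I_lo=0, I_hi=50, C_lo=0.0, C_hi=118.7.
(50−0)/(118.7−0.0) × (38.1−0.0) + 0 = 50/118.7 × 38.1 + 0 ≈ 16.05 → 16.
Sub-indices: PM2.5→123, SO₂→67, NO₂→74, PM10→16. Ranked high→low: 123, 74, 67, 16. Second-highest sub-index = 74.

74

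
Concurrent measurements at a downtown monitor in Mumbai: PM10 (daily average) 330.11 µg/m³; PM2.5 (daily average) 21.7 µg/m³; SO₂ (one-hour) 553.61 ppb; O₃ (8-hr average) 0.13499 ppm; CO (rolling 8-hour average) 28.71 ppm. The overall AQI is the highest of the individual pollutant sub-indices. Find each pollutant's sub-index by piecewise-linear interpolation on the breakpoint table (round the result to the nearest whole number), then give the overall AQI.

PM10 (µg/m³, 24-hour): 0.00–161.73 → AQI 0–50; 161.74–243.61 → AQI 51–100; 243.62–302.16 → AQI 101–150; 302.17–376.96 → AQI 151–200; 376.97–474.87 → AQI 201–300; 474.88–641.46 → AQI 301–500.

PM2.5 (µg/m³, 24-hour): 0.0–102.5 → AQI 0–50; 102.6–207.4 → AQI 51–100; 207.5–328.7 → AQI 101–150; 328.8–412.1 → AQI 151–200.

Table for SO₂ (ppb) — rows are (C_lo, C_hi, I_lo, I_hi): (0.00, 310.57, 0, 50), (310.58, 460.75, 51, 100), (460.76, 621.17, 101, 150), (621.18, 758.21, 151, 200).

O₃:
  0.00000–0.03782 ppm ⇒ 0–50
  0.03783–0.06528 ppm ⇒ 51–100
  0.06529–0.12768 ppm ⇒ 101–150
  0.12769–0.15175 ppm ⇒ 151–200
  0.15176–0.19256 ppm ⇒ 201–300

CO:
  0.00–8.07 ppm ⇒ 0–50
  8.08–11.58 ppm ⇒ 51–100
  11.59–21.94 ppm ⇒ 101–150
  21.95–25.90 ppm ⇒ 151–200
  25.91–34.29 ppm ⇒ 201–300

234

PM10 330.11: bracket 302.17–376.96 → index 151–200; slope 49/74.79, offset 27.94.
AQI = 151 + 49/74.79·27.94 ≈ 169.31 ⇒ 169.
PM2.5 21.7: bracket 0.0–102.5 → index 0–50; slope 50/102.5, offset 21.7.
AQI = 0 + 50/102.5·21.7 ≈ 10.59 ⇒ 11.
SO₂: 553.61 lies in 460.76–621.17, so I_lo=101, I_hi=150, C_lo=460.76, C_hi=621.17.
(150−101)/(621.17−460.76) × (553.61−460.76) + 101 = 49/160.41 × 92.85 + 101 ≈ 129.36 → 129.
O₃ 0.13499: bracket 0.12769–0.15175 → index 151–200; slope 49/0.02406, offset 0.00730.
AQI = 151 + 49/0.02406·0.00730 ≈ 165.87 ⇒ 166.
CO: row 25.91–34.29 (AQI 201–300). (300−201)·(28.71−25.91)/(34.29−25.91) + 201 = 99·2.80/8.38 + 201 ≈ 234.08 → 234.
Sub-indices: PM10→169, PM2.5→11, SO₂→129, O₃→166, CO→234. Overall AQI = max = 234; dominant pollutant is CO.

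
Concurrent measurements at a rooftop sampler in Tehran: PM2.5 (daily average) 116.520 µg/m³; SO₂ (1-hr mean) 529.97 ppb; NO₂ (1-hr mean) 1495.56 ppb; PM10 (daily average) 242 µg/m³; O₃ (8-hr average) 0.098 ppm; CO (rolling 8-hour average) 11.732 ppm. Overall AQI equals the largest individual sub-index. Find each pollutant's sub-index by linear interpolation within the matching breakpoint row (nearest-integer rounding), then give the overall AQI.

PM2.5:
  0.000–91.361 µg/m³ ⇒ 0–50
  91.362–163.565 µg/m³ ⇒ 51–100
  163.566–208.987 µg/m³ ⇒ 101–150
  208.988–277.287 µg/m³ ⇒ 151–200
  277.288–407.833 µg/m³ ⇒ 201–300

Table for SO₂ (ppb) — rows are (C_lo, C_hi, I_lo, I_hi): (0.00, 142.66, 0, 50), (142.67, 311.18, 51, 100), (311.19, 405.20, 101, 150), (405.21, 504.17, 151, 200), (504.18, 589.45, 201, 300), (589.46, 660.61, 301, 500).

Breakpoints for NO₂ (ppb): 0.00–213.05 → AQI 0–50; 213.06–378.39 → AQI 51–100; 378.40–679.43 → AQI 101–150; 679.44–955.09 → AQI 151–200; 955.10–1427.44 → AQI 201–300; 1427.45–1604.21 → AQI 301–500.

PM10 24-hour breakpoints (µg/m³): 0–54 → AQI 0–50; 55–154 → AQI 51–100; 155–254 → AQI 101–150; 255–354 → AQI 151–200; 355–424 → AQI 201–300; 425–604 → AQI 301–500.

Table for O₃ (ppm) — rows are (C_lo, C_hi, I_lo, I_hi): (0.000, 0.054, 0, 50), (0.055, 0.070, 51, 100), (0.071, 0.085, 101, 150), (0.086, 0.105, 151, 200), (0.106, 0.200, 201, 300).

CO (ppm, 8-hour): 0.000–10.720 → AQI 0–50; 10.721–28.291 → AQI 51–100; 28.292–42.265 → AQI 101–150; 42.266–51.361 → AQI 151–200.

PM2.5: 116.520 lies in 91.362–163.565, so I_lo=51, I_hi=100, C_lo=91.362, C_hi=163.565.
(100−51)/(163.565−91.362) × (116.520−91.362) + 51 = 49/72.203 × 25.158 + 51 ≈ 68.07 → 68.
SO₂: 529.97 lies in 504.18–589.45, so I_lo=201, I_hi=300, C_lo=504.18, C_hi=589.45.
(300−201)/(589.45−504.18) × (529.97−504.18) + 201 = 99/85.27 × 25.79 + 201 ≈ 230.94 → 231.
NO₂: 1495.56 lies in 1427.45–1604.21, so I_lo=301, I_hi=500, C_lo=1427.45, C_hi=1604.21.
(500−301)/(1604.21−1427.45) × (1495.56−1427.45) + 301 = 199/176.76 × 68.11 + 301 ≈ 377.68 → 378.
PM10: 242 ∈ [155, 254] ↔ index [101, 150].
101 + (242−155)·(150−101)/(254−155) = 101 + 87·49/99 ≈ 144.06, so AQI = 144.
O₃ 0.098: bracket 0.086–0.105 → index 151–200; slope 49/0.019, offset 0.012.
AQI = 151 + 49/0.019·0.012 ≈ 181.95 ⇒ 182.
CO: 11.732 lies in 10.721–28.291, so I_lo=51, I_hi=100, C_lo=10.721, C_hi=28.291.
(100−51)/(28.291−10.721) × (11.732−10.721) + 51 = 49/17.570 × 1.011 + 51 ≈ 53.82 → 54.
Sub-indices: PM2.5→68, SO₂→231, NO₂→378, PM10→144, O₃→182, CO→54. Overall AQI = max = 378; dominant pollutant is NO₂.
AQI 378: Hazardous.

378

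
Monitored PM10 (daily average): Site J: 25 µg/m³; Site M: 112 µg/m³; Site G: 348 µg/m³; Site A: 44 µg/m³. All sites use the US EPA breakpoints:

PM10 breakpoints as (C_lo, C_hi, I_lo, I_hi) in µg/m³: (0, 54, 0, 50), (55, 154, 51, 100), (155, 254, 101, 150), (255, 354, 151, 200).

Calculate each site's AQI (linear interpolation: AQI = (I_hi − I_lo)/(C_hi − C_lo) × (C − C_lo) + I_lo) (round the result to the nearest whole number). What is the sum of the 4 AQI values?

340

Site J: 25 lies in 0–54, so I_lo=0, I_hi=50, C_lo=0, C_hi=54.
(50−0)/(54−0) × (25−0) + 0 = 50/54 × 25 + 0 ≈ 23.15 → 23.
Site M: 112 lies in 55–154, so I_lo=51, I_hi=100, C_lo=55, C_hi=154.
(100−51)/(154−55) × (112−55) + 51 = 49/99 × 57 + 51 ≈ 79.21 → 79.
Site G: row 255–354 (AQI 151–200). (200−151)·(348−255)/(354−255) + 151 = 49·93/99 + 151 ≈ 197.03 → 197.
Site A: row 0–54 (AQI 0–50). (50−0)·(44−0)/(54−0) + 0 = 50·44/54 + 0 ≈ 40.74 → 41.
AQIs: Site J=23, Site M=79, Site G=197, Site A=41. Sum = 23 + 79 + 197 + 41 = 340.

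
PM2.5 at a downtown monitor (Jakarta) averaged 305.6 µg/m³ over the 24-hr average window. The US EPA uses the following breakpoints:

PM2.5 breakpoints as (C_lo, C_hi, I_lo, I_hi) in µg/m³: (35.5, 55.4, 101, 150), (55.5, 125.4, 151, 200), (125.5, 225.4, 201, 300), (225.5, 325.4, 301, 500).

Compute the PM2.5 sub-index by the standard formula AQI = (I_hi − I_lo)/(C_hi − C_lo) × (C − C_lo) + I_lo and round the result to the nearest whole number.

PM2.5: 305.6 lies in 225.5–325.4, so I_lo=301, I_hi=500, C_lo=225.5, C_hi=325.4.
(500−301)/(325.4−225.5) × (305.6−225.5) + 301 = 199/99.9 × 80.1 + 301 ≈ 460.56 → 461.
AQI 461 falls in the Hazardous category.

461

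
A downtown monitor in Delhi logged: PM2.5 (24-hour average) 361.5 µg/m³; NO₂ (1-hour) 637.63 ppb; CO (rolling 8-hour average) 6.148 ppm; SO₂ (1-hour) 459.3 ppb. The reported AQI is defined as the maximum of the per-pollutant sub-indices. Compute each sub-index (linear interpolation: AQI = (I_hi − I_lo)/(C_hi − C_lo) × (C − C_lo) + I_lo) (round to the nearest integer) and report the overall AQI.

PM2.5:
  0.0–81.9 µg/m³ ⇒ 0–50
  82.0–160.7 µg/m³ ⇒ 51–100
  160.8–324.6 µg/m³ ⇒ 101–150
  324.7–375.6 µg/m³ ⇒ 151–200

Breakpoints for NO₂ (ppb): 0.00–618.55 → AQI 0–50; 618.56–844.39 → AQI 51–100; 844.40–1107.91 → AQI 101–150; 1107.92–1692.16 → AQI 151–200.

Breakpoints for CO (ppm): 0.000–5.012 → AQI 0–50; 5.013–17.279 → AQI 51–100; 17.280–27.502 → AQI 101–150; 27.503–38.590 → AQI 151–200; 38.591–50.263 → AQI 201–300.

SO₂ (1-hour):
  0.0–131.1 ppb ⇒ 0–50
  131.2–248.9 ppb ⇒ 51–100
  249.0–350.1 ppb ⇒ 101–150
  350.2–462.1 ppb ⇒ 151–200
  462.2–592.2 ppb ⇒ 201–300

199

PM2.5: row 324.7–375.6 (AQI 151–200). (200−151)·(361.5−324.7)/(375.6−324.7) + 151 = 49·36.8/50.9 + 151 ≈ 186.43 → 186.
NO₂ 637.63: bracket 618.56–844.39 → index 51–100; slope 49/225.83, offset 19.07.
AQI = 51 + 49/225.83·19.07 ≈ 55.14 ⇒ 55.
CO: 6.148 lies in 5.013–17.279, so I_lo=51, I_hi=100, C_lo=5.013, C_hi=17.279.
(100−51)/(17.279−5.013) × (6.148−5.013) + 51 = 49/12.266 × 1.135 + 51 ≈ 55.53 → 56.
SO₂: row 350.2–462.1 (AQI 151–200). (200−151)·(459.3−350.2)/(462.1−350.2) + 151 = 49·109.1/111.9 + 151 ≈ 198.77 → 199.
Sub-indices: PM2.5→186, NO₂→55, CO→56, SO₂→199. Overall AQI = max = 199; dominant pollutant is SO₂.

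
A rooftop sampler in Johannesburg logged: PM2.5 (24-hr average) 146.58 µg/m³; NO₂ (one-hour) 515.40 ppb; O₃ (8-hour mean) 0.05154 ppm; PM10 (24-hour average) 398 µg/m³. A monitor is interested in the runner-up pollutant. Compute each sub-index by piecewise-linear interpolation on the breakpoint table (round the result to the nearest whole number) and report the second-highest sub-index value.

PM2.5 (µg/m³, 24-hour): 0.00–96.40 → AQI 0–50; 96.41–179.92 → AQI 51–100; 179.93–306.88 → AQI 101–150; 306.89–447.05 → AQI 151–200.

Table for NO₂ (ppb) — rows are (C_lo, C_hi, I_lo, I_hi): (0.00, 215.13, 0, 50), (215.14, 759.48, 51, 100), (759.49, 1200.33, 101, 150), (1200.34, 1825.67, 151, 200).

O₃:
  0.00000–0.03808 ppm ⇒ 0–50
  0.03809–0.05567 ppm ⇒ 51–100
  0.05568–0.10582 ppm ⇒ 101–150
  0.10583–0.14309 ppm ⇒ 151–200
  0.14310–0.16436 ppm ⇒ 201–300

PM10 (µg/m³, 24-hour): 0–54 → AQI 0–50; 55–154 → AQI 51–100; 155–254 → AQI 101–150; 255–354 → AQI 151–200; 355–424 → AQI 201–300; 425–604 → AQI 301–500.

PM2.5: 146.58 ∈ [96.41, 179.92] ↔ index [51, 100].
51 + (146.58−96.41)·(100−51)/(179.92−96.41) = 51 + 50.17·49/83.51 ≈ 80.44, so AQI = 80.
NO₂: 515.40 ∈ [215.14, 759.48] ↔ index [51, 100].
51 + (515.40−215.14)·(100−51)/(759.48−215.14) = 51 + 300.26·49/544.34 ≈ 78.03, so AQI = 78.
O₃: 0.05154 ∈ [0.03809, 0.05567] ↔ index [51, 100].
51 + (0.05154−0.03809)·(100−51)/(0.05567−0.03809) = 51 + 0.01345·49/0.01758 ≈ 88.49, so AQI = 88.
PM10: 398 ∈ [355, 424] ↔ index [201, 300].
201 + (398−355)·(300−201)/(424−355) = 201 + 43·99/69 ≈ 262.70, so AQI = 263.
Sub-indices: PM2.5→80, NO₂→78, O₃→88, PM10→263. Ranked high→low: 263, 88, 80, 78. Second-highest sub-index = 88.

88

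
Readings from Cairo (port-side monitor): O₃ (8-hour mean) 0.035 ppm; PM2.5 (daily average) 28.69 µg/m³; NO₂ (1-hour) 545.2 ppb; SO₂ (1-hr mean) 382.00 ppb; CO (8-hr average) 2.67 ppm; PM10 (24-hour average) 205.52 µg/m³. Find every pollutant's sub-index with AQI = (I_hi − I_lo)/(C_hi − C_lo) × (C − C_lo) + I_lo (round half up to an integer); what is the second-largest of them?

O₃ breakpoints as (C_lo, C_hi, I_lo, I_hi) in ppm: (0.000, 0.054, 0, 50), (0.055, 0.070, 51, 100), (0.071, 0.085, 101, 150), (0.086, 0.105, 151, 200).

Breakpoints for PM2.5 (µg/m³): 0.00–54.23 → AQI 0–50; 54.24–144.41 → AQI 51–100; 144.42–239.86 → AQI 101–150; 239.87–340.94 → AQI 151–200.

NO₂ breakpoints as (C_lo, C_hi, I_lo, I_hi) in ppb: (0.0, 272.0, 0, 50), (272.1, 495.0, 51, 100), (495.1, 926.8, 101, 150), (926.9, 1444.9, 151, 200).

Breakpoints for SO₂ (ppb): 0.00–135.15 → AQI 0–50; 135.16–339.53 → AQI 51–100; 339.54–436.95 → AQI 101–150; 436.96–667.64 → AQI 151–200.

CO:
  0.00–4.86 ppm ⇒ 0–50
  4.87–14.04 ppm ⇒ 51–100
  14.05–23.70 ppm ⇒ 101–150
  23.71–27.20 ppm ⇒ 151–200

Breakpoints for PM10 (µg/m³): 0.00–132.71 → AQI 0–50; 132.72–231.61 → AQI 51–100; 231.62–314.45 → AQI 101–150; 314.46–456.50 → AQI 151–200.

O₃: 0.035 ∈ [0.000, 0.054] ↔ index [0, 50].
0 + (0.035−0.000)·(50−0)/(0.054−0.000) = 0 + 0.035·50/0.054 ≈ 32.41, so AQI = 32.
PM2.5: 28.69 lies in 0.00–54.23, so I_lo=0, I_hi=50, C_lo=0.00, C_hi=54.23.
(50−0)/(54.23−0.00) × (28.69−0.00) + 0 = 50/54.23 × 28.69 + 0 ≈ 26.45 → 26.
NO₂: row 495.1–926.8 (AQI 101–150). (150−101)·(545.2−495.1)/(926.8−495.1) + 101 = 49·50.1/431.7 + 101 ≈ 106.69 → 107.
SO₂: 382.00 ∈ [339.54, 436.95] ↔ index [101, 150].
101 + (382.00−339.54)·(150−101)/(436.95−339.54) = 101 + 42.46·49/97.41 ≈ 122.36, so AQI = 122.
CO: row 0.00–4.86 (AQI 0–50). (50−0)·(2.67−0.00)/(4.86−0.00) + 0 = 50·2.67/4.86 + 0 ≈ 27.47 → 27.
PM10: row 132.72–231.61 (AQI 51–100). (100−51)·(205.52−132.72)/(231.61−132.72) + 51 = 49·72.80/98.89 + 51 ≈ 87.07 → 87.
Sub-indices: O₃→32, PM2.5→26, NO₂→107, SO₂→122, CO→27, PM10→87. Ranked high→low: 122, 107, 87, 32, 27, 26. Second-highest sub-index = 107.

107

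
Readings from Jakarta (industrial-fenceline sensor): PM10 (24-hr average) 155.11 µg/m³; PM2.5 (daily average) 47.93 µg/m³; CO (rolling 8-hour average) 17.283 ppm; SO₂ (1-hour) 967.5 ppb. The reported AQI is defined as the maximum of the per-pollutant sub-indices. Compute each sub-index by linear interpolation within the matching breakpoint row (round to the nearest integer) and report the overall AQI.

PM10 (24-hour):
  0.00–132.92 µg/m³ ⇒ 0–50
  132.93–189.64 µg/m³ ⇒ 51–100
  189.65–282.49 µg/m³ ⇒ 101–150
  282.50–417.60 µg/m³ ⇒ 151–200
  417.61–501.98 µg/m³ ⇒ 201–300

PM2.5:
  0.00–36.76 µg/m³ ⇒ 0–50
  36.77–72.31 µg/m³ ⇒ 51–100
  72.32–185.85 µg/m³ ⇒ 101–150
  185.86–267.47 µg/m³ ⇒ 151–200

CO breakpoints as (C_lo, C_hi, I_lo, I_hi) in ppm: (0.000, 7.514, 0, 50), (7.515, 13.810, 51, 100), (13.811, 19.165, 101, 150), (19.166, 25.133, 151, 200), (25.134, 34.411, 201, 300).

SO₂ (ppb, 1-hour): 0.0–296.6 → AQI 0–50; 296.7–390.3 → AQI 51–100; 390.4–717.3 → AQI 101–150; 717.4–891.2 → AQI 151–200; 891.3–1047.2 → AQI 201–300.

249

PM10: row 132.93–189.64 (AQI 51–100). (100−51)·(155.11−132.93)/(189.64−132.93) + 51 = 49·22.18/56.71 + 51 ≈ 70.16 → 70.
PM2.5: 47.93 ∈ [36.77, 72.31] ↔ index [51, 100].
51 + (47.93−36.77)·(100−51)/(72.31−36.77) = 51 + 11.16·49/35.54 ≈ 66.39, so AQI = 66.
CO: 17.283 ∈ [13.811, 19.165] ↔ index [101, 150].
101 + (17.283−13.811)·(150−101)/(19.165−13.811) = 101 + 3.472·49/5.354 ≈ 132.78, so AQI = 133.
SO₂: 967.5 lies in 891.3–1047.2, so I_lo=201, I_hi=300, C_lo=891.3, C_hi=1047.2.
(300−201)/(1047.2−891.3) × (967.5−891.3) + 201 = 99/155.9 × 76.2 + 201 ≈ 249.39 → 249.
Sub-indices: PM10→70, PM2.5→66, CO→133, SO₂→249. Overall AQI = max = 249; dominant pollutant is SO₂.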